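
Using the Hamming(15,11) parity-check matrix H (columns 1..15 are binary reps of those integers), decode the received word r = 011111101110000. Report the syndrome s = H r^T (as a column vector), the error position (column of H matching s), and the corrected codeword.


s = (1, 0, 0, 1)^T, error position = 9, corrected codeword c = 011111100110000

Compute s = H r^T mod 2 one row at a time:
  s_1 = 0 + 1 + 1 + 1 + 0 + 0 + 0 + 0 = 3 ≡ 1 (mod 2).
  s_2 = 1 + 1 + 1 + 1 + 0 + 0 + 0 + 0 = 4 ≡ 0 (mod 2).
  s_3 = 1 + 1 + 1 + 1 + 1 + 1 + 0 + 0 = 6 ≡ 0 (mod 2).
  s_4 = 0 + 1 + 1 + 1 + 1 + 1 + 0 + 0 = 5 ≡ 1 (mod 2).
s = (1, 0, 0, 1)^T — this equals column 9 of H (binary 1001), so error is at position 9.
Correct: flip bit 9 of r = 011111101110000 to get c = 011111100110000.


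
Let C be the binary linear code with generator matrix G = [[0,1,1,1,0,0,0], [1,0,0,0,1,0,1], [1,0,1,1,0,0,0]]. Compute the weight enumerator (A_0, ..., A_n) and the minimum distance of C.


Weight distribution: A_0 = 1, A_2 = 1, A_3 = 4, A_4 = 1, A_6 = 1. Minimum distance d = 2.

Enumerate all 2^3 = 8 messages m ∈ F_2^3.
For each, compute codeword c = mG in F_2^7, then tally its weight.
  m = 000 → c = 0000000, weight = 0.
  m = 100 → c = 0111000, weight = 3.
  m = 010 → c = 1000101, weight = 3.
  m = 110 → c = 1111101, weight = 6.
  m = 001 → c = 1011000, weight = 3.
  m = 101 → c = 1100000, weight = 2.
  m = 011 → c = 0011101, weight = 4.
  m = 111 → c = 0100101, weight = 3.
Tally weights:
  weight 0: 1 codewords.
  weight 2: 1 codewords.
  weight 3: 4 codewords.
  weight 4: 1 codewords.
  weight 6: 1 codewords.
Minimum distance d = smallest w > 0 with A_w > 0 = 2.
Sanity: Σ A_w = 8 = 2^3 = 8 ✓.


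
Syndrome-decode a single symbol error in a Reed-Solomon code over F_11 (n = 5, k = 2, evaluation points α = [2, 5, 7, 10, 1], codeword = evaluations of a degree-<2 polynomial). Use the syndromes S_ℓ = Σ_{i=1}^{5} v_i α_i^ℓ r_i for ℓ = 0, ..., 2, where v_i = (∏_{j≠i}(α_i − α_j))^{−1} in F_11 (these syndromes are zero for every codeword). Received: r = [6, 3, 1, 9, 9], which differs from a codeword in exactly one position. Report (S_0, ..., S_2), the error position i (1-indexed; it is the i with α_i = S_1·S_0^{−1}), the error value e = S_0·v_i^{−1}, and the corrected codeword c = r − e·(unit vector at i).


S = (5, 5, 5), error at position 5, error magnitude e = 2, c = [6, 3, 1, 9, 7].

Step 1: column multipliers v_i = (∏_{j≠i}(α_i − α_j))^{−1} mod 11.
  i = 1 (α = 2): (2−5)(2−7)(2−10)(2−1) = (−3)·(−5)·(−8)·1 = −120 ≡ 1, so v_1 = 1^{−1} = 1 (mod 11).
  i = 2 (α = 5): (5−2)(5−7)(5−10)(5−1) = 3·(−2)·(−5)·4 = 120 ≡ 10, so v_2 = 10^{−1} = 10 (mod 11).
  i = 3 (α = 7): (7−2)(7−5)(7−10)(7−1) = 5·2·(−3)·6 = −180 ≡ 7, so v_3 = 7^{−1} = 8 (mod 11).
  i = 4 (α = 10): (10−2)(10−5)(10−7)(10−1) = 8·5·3·9 = 1080 ≡ 2, so v_4 = 2^{−1} = 6 (mod 11).
  i = 5 (α = 1): (1−2)(1−5)(1−7)(1−10) = (−1)·(−4)·(−6)·(−9) = 216 ≡ 7, so v_5 = 7^{−1} = 8 (mod 11).
  v = [1, 10, 8, 6, 8].
Step 2: syndromes of r = [6, 3, 1, 9, 9] (all sums mod 11).
  S_0 = Σ v_i r_i = 1·6 + 10·3 + 8·1 + 6·9 + 8·9 = 170 ≡ 5.
  S_1 = Σ v_i α_i r_i = 1·2·6 + 10·5·3 + 8·7·1 + 6·10·9 + 8·1·9 = 830 ≡ 5.
  α_i^2 mod 11 = [4, 3, 5, 1, 1].
  S_2 = Σ v_i α_i^2 r_i = 1·4·6 + 10·3·3 + 8·5·1 + 6·1·9 + 8·1·9 = 280 ≡ 5.
  S = (5, 5, 5) ≠ 0, so r is not a codeword (an error is present).
Step 3: locate the error. For a single error e at position i, S_ℓ = v_i·e·α_i^ℓ, so α_err = S_1/S_0.
  S_0^{−1} = 5^{−1} = 9 (mod 11), so α_err = 5·9 = 45 ≡ 1 = α_5. Error position i = 5.
  Consistency check: S_2/S_1 = 5·9 = 45 ≡ 1 = α_err ✓ (single-error assumption holds).
Step 4: error magnitude e = S_0/v_5 = S_0·∏_{j≠5}(α_5 − α_j) = 5·7 = 35 ≡ 2 (mod 11).
Step 5: correct position 5: c_5 = r_5 − e = 9 − 2 ≡ 7 (mod 11). Hence c = [6, 3, 1, 9, 7].
  Check: interpolating c through the α_i gives m(x) = 8 + 10·x (degree < 2) with m(α_i) = c_i for every i, so c is indeed a codeword.


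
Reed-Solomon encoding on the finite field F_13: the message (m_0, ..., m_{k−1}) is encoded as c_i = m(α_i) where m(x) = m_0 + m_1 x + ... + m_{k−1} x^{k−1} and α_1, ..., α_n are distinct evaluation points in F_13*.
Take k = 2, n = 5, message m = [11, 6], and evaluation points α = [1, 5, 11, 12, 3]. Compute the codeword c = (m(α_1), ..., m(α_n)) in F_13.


c = [4, 2, 12, 5, 3]

Message polynomial: m(x) = 11 + 6·x (mod 13).
For each evaluation point α_i, compute m(α_i) mod 13:
  α_1 = 1: Horner steps 6 → 4, so m(1) = 4.
  α_2 = 5: Horner steps 6 → 2, so m(5) = 2.
  α_3 = 11: Horner steps 6 → 12, so m(11) = 12.
  α_4 = 12: Horner steps 6 → 5, so m(12) = 5.
  α_5 = 3: Horner steps 6 → 3, so m(3) = 3.
Codeword c = [4, 2, 12, 5, 3] ∈ F_13^5.


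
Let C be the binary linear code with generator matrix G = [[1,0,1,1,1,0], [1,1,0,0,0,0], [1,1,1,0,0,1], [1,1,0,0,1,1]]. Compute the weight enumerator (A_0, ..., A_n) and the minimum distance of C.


Weight distribution: A_0 = 1, A_2 = 6, A_4 = 9. Minimum distance d = 2.

Enumerate all 2^4 = 16 messages m ∈ F_2^4.
For each, compute codeword c = mG in F_2^6, then tally its weight.
  m = 0000 → c = 000000, weight = 0.
  m = 1000 → c = 101110, weight = 4.
  m = 0100 → c = 110000, weight = 2.
  m = 1100 → c = 011110, weight = 4.
  m = 0010 → c = 111001, weight = 4.
  m = 1010 → c = 010111, weight = 4.
  m = 0110 → c = 001001, weight = 2.
  m = 1110 → c = 100111, weight = 4.
  m = 0001 → c = 110011, weight = 4.
  m = 1001 → c = 011101, weight = 4.
  m = 0101 → c = 000011, weight = 2.
  m = 1101 → c = 101101, weight = 4.
  m = 0011 → c = 001010, weight = 2.
  m = 1011 → c = 100100, weight = 2.
  m = 0111 → c = 111010, weight = 4.
  m = 1111 → c = 010100, weight = 2.
Tally weights:
  weight 0: 1 codewords.
  weight 2: 6 codewords.
  weight 4: 9 codewords.
Minimum distance d = smallest w > 0 with A_w > 0 = 2.
Sanity: Σ A_w = 16 = 2^4 = 16 ✓.


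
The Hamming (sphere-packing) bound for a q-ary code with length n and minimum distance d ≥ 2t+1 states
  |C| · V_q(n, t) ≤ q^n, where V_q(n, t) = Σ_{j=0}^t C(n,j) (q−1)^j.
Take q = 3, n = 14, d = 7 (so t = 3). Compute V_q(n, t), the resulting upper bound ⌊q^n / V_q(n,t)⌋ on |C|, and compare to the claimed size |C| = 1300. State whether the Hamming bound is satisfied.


V_q(n, t) = 3305, q^n = 4782969, Hamming bound = 1447, |C| = 1300 ≤ bound (satisfied).

Step 1: Compute V_q(n, t) = Σ_{j=0}^3 C(n, j) (q−1)^j.
  j = 0: C(14,0)·(2)^0 = 1·1 = 1.
  j = 1: C(14,1)·(2)^1 = 14·2 = 28.
  j = 2: C(14,2)·(2)^2 = 91·4 = 364.
  j = 3: C(14,3)·(2)^3 = 364·8 = 2912.
  V_q(n, t) = 1 + 28 + 364 + 2912 = 3305.
Step 2: q^n = 3^14 = 4782969.
Step 3: Hamming bound ⌊q^n / V_q(n,t)⌋ = ⌊4782969/3305⌋ = 1447.
Step 4: Compare |C| = 1300 to 1447: satisfied.
The claimed |C| lies below the Hamming bound.


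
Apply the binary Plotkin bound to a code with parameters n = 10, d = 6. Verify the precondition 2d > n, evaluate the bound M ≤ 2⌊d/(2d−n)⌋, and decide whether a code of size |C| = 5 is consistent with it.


Plotkin bound M ≤ 6; given |C| = 5 ≤ bound (satisfied).

Check applicability: 2d = 12, n = 10.
2d − n = 2 > 0, so Plotkin applies.
Compute d/(2d−n) = 6/2 ≈ 3.0000.
⌊d/(2d−n)⌋ = 3.
Plotkin bound: M ≤ 2·3 = 6.
Given |C| = 5, check: satisfied.
This |C| is below the Plotkin bound.


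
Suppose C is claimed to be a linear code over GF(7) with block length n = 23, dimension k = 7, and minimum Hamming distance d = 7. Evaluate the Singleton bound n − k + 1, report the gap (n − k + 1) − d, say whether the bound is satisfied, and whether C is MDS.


Singleton RHS = n − k + 1 = 17, slack = 10, bound satisfied, not MDS.

Singleton bound: d ≤ n − k + 1.
Here n = 23, k = 7, so n − k + 1 = 17.
Given d = 7, check d ≤ 17: YES.
Slack = (n − k + 1) − d = 10.
The code is NOT MDS (slack = 10 > 0).
Description: the claimed parameters are [23, 7, 7]_7; such a code would be non-MDS.


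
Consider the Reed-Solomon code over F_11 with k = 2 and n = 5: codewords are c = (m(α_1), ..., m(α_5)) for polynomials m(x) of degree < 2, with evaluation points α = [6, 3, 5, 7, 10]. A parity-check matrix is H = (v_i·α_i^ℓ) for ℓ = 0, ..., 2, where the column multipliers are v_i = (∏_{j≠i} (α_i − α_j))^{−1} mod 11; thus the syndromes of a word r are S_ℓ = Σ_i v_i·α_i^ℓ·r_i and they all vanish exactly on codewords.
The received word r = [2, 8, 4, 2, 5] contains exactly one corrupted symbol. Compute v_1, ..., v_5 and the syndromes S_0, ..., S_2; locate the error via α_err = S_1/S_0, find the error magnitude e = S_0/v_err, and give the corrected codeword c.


S = (10, 4, 6), error at position 4, error magnitude e = 2, c = [2, 8, 4, 0, 5].

Step 1: column multipliers v_i = (∏_{j≠i}(α_i − α_j))^{−1} mod 11.
  i = 1 (α = 6): (6−3)(6−5)(6−7)(6−10) = 3·1·(−1)·(−4) = 12 ≡ 1, so v_1 = 1^{−1} = 1 (mod 11).
  i = 2 (α = 3): (3−6)(3−5)(3−7)(3−10) = (−3)·(−2)·(−4)·(−7) = 168 ≡ 3, so v_2 = 3^{−1} = 4 (mod 11).
  i = 3 (α = 5): (5−6)(5−3)(5−7)(5−10) = (−1)·2·(−2)·(−5) = −20 ≡ 2, so v_3 = 2^{−1} = 6 (mod 11).
  i = 4 (α = 7): (7−6)(7−3)(7−5)(7−10) = 1·4·2·(−3) = −24 ≡ 9, so v_4 = 9^{−1} = 5 (mod 11).
  i = 5 (α = 10): (10−6)(10−3)(10−5)(10−7) = 4·7·5·3 = 420 ≡ 2, so v_5 = 2^{−1} = 6 (mod 11).
  v = [1, 4, 6, 5, 6].
Step 2: syndromes of r = [2, 8, 4, 2, 5] (all sums mod 11).
  S_0 = Σ v_i r_i = 1·2 + 4·8 + 6·4 + 5·2 + 6·5 = 98 ≡ 10.
  S_1 = Σ v_i α_i r_i = 1·6·2 + 4·3·8 + 6·5·4 + 5·7·2 + 6·10·5 = 598 ≡ 4.
  α_i^2 mod 11 = [3, 9, 3, 5, 1].
  S_2 = Σ v_i α_i^2 r_i = 1·3·2 + 4·9·8 + 6·3·4 + 5·5·2 + 6·1·5 = 446 ≡ 6.
  S = (10, 4, 6) ≠ 0, so r is not a codeword (an error is present).
Step 3: locate the error. For a single error e at position i, S_ℓ = v_i·e·α_i^ℓ, so α_err = S_1/S_0.
  S_0^{−1} = 10^{−1} = 10 (mod 11), so α_err = 4·10 = 40 ≡ 7 = α_4. Error position i = 4.
  Consistency check: S_2/S_1 = 6·3 = 18 ≡ 7 = α_err ✓ (single-error assumption holds).
Step 4: error magnitude e = S_0/v_4 = S_0·∏_{j≠4}(α_4 − α_j) = 10·9 = 90 ≡ 2 (mod 11).
Step 5: correct position 4: c_4 = r_4 − e = 2 − 2 ≡ 0 (mod 11). Hence c = [2, 8, 4, 0, 5].
  Check: interpolating c through the α_i gives m(x) = 3 + 9·x (degree < 2) with m(α_i) = c_i for every i, so c is indeed a codeword.


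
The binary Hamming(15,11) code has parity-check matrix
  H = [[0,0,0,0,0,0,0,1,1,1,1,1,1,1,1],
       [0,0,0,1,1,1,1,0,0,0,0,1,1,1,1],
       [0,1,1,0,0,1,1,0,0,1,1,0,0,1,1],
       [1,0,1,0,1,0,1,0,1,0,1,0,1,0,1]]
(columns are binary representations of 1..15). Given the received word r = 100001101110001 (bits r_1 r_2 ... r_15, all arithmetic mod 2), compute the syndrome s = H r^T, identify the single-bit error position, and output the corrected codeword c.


s = (0, 1, 1, 1)^T, error position = 7, corrected codeword c = 100001001110001

Compute s = H r^T mod 2 one row at a time:
  s_1 = 0 + 1 + 1 + 1 + 0 + 0 + 0 + 1 = 4 ≡ 0 (mod 2).
  s_2 = 0 + 0 + 1 + 1 + 0 + 0 + 0 + 1 = 3 ≡ 1 (mod 2).
  s_3 = 0 + 0 + 1 + 1 + 1 + 1 + 0 + 1 = 5 ≡ 1 (mod 2).
  s_4 = 1 + 0 + 0 + 1 + 1 + 1 + 0 + 1 = 5 ≡ 1 (mod 2).
s = (0, 1, 1, 1)^T — this equals column 7 of H (binary 0111), so error is at position 7.
Correct: flip bit 7 of r = 100001101110001 to get c = 100001001110001.


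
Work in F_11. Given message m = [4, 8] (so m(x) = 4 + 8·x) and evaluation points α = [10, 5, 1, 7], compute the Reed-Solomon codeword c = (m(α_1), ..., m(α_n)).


c = [7, 0, 1, 5]

Message polynomial: m(x) = 4 + 8·x (mod 11).
For each evaluation point α_i, compute m(α_i) mod 11:
  α_1 = 10: Horner steps 8 → 7, so m(10) = 7.
  α_2 = 5: Horner steps 8 → 0, so m(5) = 0.
  α_3 = 1: Horner steps 8 → 1, so m(1) = 1.
  α_4 = 7: Horner steps 8 → 5, so m(7) = 5.
Codeword c = [7, 0, 1, 5] ∈ F_11^4.


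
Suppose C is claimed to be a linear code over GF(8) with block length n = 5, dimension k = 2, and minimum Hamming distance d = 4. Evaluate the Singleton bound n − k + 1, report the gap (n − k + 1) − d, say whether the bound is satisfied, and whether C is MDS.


Singleton RHS = n − k + 1 = 4, slack = 0, bound satisfied, MDS.

Singleton bound: d ≤ n − k + 1.
Here n = 5, k = 2, so n − k + 1 = 4.
Given d = 4, check d ≤ 4: YES.
Slack = (n − k + 1) − d = 0.
The code is MDS (slack = 0).
Description: the claimed parameters are [5, 2, 4]_8; such a code would be MDS (meets Singleton bound).


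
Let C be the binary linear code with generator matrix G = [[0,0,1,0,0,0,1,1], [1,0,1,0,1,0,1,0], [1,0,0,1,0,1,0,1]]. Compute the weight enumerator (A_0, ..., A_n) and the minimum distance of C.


Weight distribution: A_0 = 1, A_3 = 3, A_4 = 2, A_5 = 1, A_6 = 1. Minimum distance d = 3.

Enumerate all 2^3 = 8 messages m ∈ F_2^3.
For each, compute codeword c = mG in F_2^8, then tally its weight.
  m = 000 → c = 00000000, weight = 0.
  m = 100 → c = 00100011, weight = 3.
  m = 010 → c = 10101010, weight = 4.
  m = 110 → c = 10001001, weight = 3.
  m = 001 → c = 10010101, weight = 4.
  m = 101 → c = 10110110, weight = 5.
  m = 011 → c = 00111111, weight = 6.
  m = 111 → c = 00011100, weight = 3.
Tally weights:
  weight 0: 1 codewords.
  weight 3: 3 codewords.
  weight 4: 2 codewords.
  weight 5: 1 codewords.
  weight 6: 1 codewords.
Minimum distance d = smallest w > 0 with A_w > 0 = 3.
Sanity: Σ A_w = 8 = 2^3 = 8 ✓.


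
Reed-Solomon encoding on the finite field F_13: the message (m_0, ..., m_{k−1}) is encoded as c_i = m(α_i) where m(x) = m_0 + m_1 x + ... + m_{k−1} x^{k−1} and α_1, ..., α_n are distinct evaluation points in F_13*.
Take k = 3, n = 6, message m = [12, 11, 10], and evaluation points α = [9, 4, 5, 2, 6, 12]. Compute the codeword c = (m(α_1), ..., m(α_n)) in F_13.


c = [11, 8, 5, 9, 9, 11]

Message polynomial: m(x) = 12 + 11·x + 10·x^2 (mod 13).
For each evaluation point α_i, compute m(α_i) mod 13:
  α_1 = 9: Horner steps 10 → 10 → 11, so m(9) = 11.
  α_2 = 4: Horner steps 10 → 12 → 8, so m(4) = 8.
  α_3 = 5: Horner steps 10 → 9 → 5, so m(5) = 5.
  α_4 = 2: Horner steps 10 → 5 → 9, so m(2) = 9.
  α_5 = 6: Horner steps 10 → 6 → 9, so m(6) = 9.
  α_6 = 12: Horner steps 10 → 1 → 11, so m(12) = 11.
Codeword c = [11, 8, 5, 9, 9, 11] ∈ F_13^6.


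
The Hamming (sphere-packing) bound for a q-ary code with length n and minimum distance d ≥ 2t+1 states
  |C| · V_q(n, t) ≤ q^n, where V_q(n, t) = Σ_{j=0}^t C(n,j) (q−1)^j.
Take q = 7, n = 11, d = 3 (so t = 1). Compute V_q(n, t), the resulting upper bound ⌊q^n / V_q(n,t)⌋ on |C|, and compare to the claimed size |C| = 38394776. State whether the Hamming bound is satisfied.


V_q(n, t) = 67, q^n = 1977326743, Hamming bound = 29512339, |C| = 38394776 > bound (violated).

Step 1: Compute V_q(n, t) = Σ_{j=0}^1 C(n, j) (q−1)^j.
  j = 0: C(11,0)·(6)^0 = 1·1 = 1.
  j = 1: C(11,1)·(6)^1 = 11·6 = 66.
  V_q(n, t) = 1 + 66 = 67.
Step 2: q^n = 7^11 = 1977326743.
Step 3: Hamming bound ⌊q^n / V_q(n,t)⌋ = ⌊1977326743/67⌋ = 29512339.
Step 4: Compare |C| = 38394776 to 29512339: violated.
The claimed |C| lies above the Hamming bound, so no 7-ary code of length 11 with d ≥ 3 can have 38394776 codewords.


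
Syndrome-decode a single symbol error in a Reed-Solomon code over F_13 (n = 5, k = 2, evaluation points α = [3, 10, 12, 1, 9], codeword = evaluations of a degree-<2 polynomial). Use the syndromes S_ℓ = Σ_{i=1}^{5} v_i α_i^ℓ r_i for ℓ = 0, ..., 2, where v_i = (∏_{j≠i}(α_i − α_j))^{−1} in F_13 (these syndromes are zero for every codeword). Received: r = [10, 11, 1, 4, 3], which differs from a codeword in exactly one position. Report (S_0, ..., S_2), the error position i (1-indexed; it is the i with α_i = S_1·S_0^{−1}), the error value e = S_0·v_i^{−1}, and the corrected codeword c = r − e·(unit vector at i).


S = (5, 2, 6), error at position 1, error magnitude e = 3, c = [7, 11, 1, 4, 3].

Step 1: column multipliers v_i = (∏_{j≠i}(α_i − α_j))^{−1} mod 13.
  i = 1 (α = 3): (3−10)(3−12)(3−1)(3−9) = (−7)·(−9)·2·(−6) = −756 ≡ 11, so v_1 = 11^{−1} = 6 (mod 13).
  i = 2 (α = 10): (10−3)(10−12)(10−1)(10−9) = 7·(−2)·9·1 = −126 ≡ 4, so v_2 = 4^{−1} = 10 (mod 13).
  i = 3 (α = 12): (12−3)(12−10)(12−1)(12−9) = 9·2·11·3 = 594 ≡ 9, so v_3 = 9^{−1} = 3 (mod 13).
  i = 4 (α = 1): (1−3)(1−10)(1−12)(1−9) = (−2)·(−9)·(−11)·(−8) = 1584 ≡ 11, so v_4 = 11^{−1} = 6 (mod 13).
  i = 5 (α = 9): (9−3)(9−10)(9−12)(9−1) = 6·(−1)·(−3)·8 = 144 ≡ 1, so v_5 = 1^{−1} = 1 (mod 13).
  v = [6, 10, 3, 6, 1].
Step 2: syndromes of r = [10, 11, 1, 4, 3] (all sums mod 13).
  S_0 = Σ v_i r_i = 6·10 + 10·11 + 3·1 + 6·4 + 1·3 = 200 ≡ 5.
  S_1 = Σ v_i α_i r_i = 6·3·10 + 10·10·11 + 3·12·1 + 6·1·4 + 1·9·3 = 1367 ≡ 2.
  α_i^2 mod 13 = [9, 9, 1, 1, 3].
  S_2 = Σ v_i α_i^2 r_i = 6·9·10 + 10·9·11 + 3·1·1 + 6·1·4 + 1·3·3 = 1566 ≡ 6.
  S = (5, 2, 6) ≠ 0, so r is not a codeword (an error is present).
Step 3: locate the error. For a single error e at position i, S_ℓ = v_i·e·α_i^ℓ, so α_err = S_1/S_0.
  S_0^{−1} = 5^{−1} = 8 (mod 13), so α_err = 2·8 = 16 ≡ 3 = α_1. Error position i = 1.
  Consistency check: S_2/S_1 = 6·7 = 42 ≡ 3 = α_err ✓ (single-error assumption holds).
Step 4: error magnitude e = S_0/v_1 = S_0·∏_{j≠1}(α_1 − α_j) = 5·11 = 55 ≡ 3 (mod 13).
Step 5: correct position 1: c_1 = r_1 − e = 10 − 3 ≡ 7 (mod 13). Hence c = [7, 11, 1, 4, 3].
  Check: interpolating c through the α_i gives m(x) = 9 + 8·x (degree < 2) with m(α_i) = c_i for every i, so c is indeed a codeword.


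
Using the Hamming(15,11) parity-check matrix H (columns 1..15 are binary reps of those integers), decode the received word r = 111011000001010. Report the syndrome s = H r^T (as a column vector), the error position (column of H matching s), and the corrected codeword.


s = (0, 0, 0, 1)^T, error position = 1, corrected codeword c = 011011000001010

Compute s = H r^T mod 2 one row at a time:
  s_1 = 0 + 0 + 0 + 0 + 1 + 0 + 1 + 0 = 2 ≡ 0 (mod 2).
  s_2 = 0 + 1 + 1 + 0 + 1 + 0 + 1 + 0 = 4 ≡ 0 (mod 2).
  s_3 = 1 + 1 + 1 + 0 + 0 + 0 + 1 + 0 = 4 ≡ 0 (mod 2).
  s_4 = 1 + 1 + 1 + 0 + 0 + 0 + 0 + 0 = 3 ≡ 1 (mod 2).
s = (0, 0, 0, 1)^T — this equals column 1 of H (binary 0001), so error is at position 1.
Correct: flip bit 1 of r = 111011000001010 to get c = 011011000001010.


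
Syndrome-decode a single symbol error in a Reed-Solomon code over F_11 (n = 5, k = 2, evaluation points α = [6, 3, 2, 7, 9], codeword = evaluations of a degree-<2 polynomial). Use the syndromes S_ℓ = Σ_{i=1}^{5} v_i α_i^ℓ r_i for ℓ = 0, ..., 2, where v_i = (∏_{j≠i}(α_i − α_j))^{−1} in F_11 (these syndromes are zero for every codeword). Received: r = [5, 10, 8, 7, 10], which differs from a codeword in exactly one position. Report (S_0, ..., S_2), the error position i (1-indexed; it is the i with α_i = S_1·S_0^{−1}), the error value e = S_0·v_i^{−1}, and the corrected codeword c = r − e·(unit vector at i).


S = (1, 9, 4), error at position 5, error magnitude e = 10, c = [5, 10, 8, 7, 0].

Step 1: column multipliers v_i = (∏_{j≠i}(α_i − α_j))^{−1} mod 11.
  i = 1 (α = 6): (6−3)(6−2)(6−7)(6−9) = 3·4·(−1)·(−3) = 36 ≡ 3, so v_1 = 3^{−1} = 4 (mod 11).
  i = 2 (α = 3): (3−6)(3−2)(3−7)(3−9) = (−3)·1·(−4)·(−6) = −72 ≡ 5, so v_2 = 5^{−1} = 9 (mod 11).
  i = 3 (α = 2): (2−6)(2−3)(2−7)(2−9) = (−4)·(−1)·(−5)·(−7) = 140 ≡ 8, so v_3 = 8^{−1} = 7 (mod 11).
  i = 4 (α = 7): (7−6)(7−3)(7−2)(7−9) = 1·4·5·(−2) = −40 ≡ 4, so v_4 = 4^{−1} = 3 (mod 11).
  i = 5 (α = 9): (9−6)(9−3)(9−2)(9−7) = 3·6·7·2 = 252 ≡ 10, so v_5 = 10^{−1} = 10 (mod 11).
  v = [4, 9, 7, 3, 10].
Step 2: syndromes of r = [5, 10, 8, 7, 10] (all sums mod 11).
  S_0 = Σ v_i r_i = 4·5 + 9·10 + 7·8 + 3·7 + 10·10 = 287 ≡ 1.
  S_1 = Σ v_i α_i r_i = 4·6·5 + 9·3·10 + 7·2·8 + 3·7·7 + 10·9·10 = 1549 ≡ 9.
  α_i^2 mod 11 = [3, 9, 4, 5, 4].
  S_2 = Σ v_i α_i^2 r_i = 4·3·5 + 9·9·10 + 7·4·8 + 3·5·7 + 10·4·10 = 1599 ≡ 4.
  S = (1, 9, 4) ≠ 0, so r is not a codeword (an error is present).
Step 3: locate the error. For a single error e at position i, S_ℓ = v_i·e·α_i^ℓ, so α_err = S_1/S_0.
  S_0^{−1} = 1^{−1} = 1 (mod 11), so α_err = 9·1 = 9 ≡ 9 = α_5. Error position i = 5.
  Consistency check: S_2/S_1 = 4·5 = 20 ≡ 9 = α_err ✓ (single-error assumption holds).
Step 4: error magnitude e = S_0/v_5 = S_0·∏_{j≠5}(α_5 − α_j) = 1·10 = 10 ≡ 10 (mod 11).
Step 5: correct position 5: c_5 = r_5 − e = 10 − 10 ≡ 0 (mod 11). Hence c = [5, 10, 8, 7, 0].
  Check: interpolating c through the α_i gives m(x) = 4 + 2·x (degree < 2) with m(α_i) = c_i for every i, so c is indeed a codeword.


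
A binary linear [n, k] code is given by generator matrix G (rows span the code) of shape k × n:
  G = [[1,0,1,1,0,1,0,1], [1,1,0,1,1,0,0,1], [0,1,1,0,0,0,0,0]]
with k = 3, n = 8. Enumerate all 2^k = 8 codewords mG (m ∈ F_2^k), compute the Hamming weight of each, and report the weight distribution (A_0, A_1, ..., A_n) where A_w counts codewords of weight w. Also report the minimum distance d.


Weight distribution: A_0 = 1, A_2 = 2, A_4 = 1, A_5 = 4. Minimum distance d = 2.

Enumerate all 2^3 = 8 messages m ∈ F_2^3.
For each, compute codeword c = mG in F_2^8, then tally its weight.
  m = 000 → c = 00000000, weight = 0.
  m = 100 → c = 10110101, weight = 5.
  m = 010 → c = 11011001, weight = 5.
  m = 110 → c = 01101100, weight = 4.
  m = 001 → c = 01100000, weight = 2.
  m = 101 → c = 11010101, weight = 5.
  m = 011 → c = 10111001, weight = 5.
  m = 111 → c = 00001100, weight = 2.
Tally weights:
  weight 0: 1 codewords.
  weight 2: 2 codewords.
  weight 4: 1 codewords.
  weight 5: 4 codewords.
Minimum distance d = smallest w > 0 with A_w > 0 = 2.
Sanity: Σ A_w = 8 = 2^3 = 8 ✓.


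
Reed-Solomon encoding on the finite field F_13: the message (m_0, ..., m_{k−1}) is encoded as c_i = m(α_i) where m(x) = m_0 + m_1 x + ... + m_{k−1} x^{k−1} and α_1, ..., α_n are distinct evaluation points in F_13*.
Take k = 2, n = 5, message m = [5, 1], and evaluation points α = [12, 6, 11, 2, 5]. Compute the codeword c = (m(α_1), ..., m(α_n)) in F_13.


c = [4, 11, 3, 7, 10]

Message polynomial: m(x) = 5 + 1·x (mod 13).
For each evaluation point α_i, compute m(α_i) mod 13:
  α_1 = 12: Horner steps 1 → 4, so m(12) = 4.
  α_2 = 6: Horner steps 1 → 11, so m(6) = 11.
  α_3 = 11: Horner steps 1 → 3, so m(11) = 3.
  α_4 = 2: Horner steps 1 → 7, so m(2) = 7.
  α_5 = 5: Horner steps 1 → 10, so m(5) = 10.
Codeword c = [4, 11, 3, 7, 10] ∈ F_13^5.


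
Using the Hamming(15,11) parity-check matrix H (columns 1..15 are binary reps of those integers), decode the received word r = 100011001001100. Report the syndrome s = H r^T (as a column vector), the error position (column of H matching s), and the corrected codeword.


s = (1, 0, 1, 0)^T, error position = 10, corrected codeword c = 100011001101100

Compute s = H r^T mod 2 one row at a time:
  s_1 = 0 + 1 + 0 + 0 + 1 + 1 + 0 + 0 = 3 ≡ 1 (mod 2).
  s_2 = 0 + 1 + 1 + 0 + 1 + 1 + 0 + 0 = 4 ≡ 0 (mod 2).
  s_3 = 0 + 0 + 1 + 0 + 0 + 0 + 0 + 0 = 1 ≡ 1 (mod 2).
  s_4 = 1 + 0 + 1 + 0 + 1 + 0 + 1 + 0 = 4 ≡ 0 (mod 2).
s = (1, 0, 1, 0)^T — this equals column 10 of H (binary 1010), so error is at position 10.
Correct: flip bit 10 of r = 100011001001100 to get c = 100011001101100.


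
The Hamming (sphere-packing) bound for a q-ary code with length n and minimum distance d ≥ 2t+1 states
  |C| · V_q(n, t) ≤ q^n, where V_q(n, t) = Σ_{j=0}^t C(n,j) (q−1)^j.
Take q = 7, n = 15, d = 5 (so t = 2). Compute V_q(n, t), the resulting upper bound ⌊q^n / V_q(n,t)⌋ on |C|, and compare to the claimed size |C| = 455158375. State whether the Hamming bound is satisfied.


V_q(n, t) = 3871, q^n = 4747561509943, Hamming bound = 1226443169, |C| = 455158375 ≤ bound (satisfied).

Step 1: Compute V_q(n, t) = Σ_{j=0}^2 C(n, j) (q−1)^j.
  j = 0: C(15,0)·(6)^0 = 1·1 = 1.
  j = 1: C(15,1)·(6)^1 = 15·6 = 90.
  j = 2: C(15,2)·(6)^2 = 105·36 = 3780.
  V_q(n, t) = 1 + 90 + 3780 = 3871.
Step 2: q^n = 7^15 = 4747561509943.
Step 3: Hamming bound ⌊q^n / V_q(n,t)⌋ = ⌊4747561509943/3871⌋ = 1226443169.
Step 4: Compare |C| = 455158375 to 1226443169: satisfied.
The claimed |C| lies below the Hamming bound.


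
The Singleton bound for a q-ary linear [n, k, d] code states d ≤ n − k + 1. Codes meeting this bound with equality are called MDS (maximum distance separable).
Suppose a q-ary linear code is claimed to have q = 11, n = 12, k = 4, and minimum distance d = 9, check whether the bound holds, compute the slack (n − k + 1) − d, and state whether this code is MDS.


Singleton RHS = n − k + 1 = 9, slack = 0, bound satisfied, MDS.

Singleton bound: d ≤ n − k + 1.
Here n = 12, k = 4, so n − k + 1 = 9.
Given d = 9, check d ≤ 9: YES.
Slack = (n − k + 1) − d = 0.
The code is MDS (slack = 0).
Description: the claimed parameters are [12, 4, 9]_11; such a code would be MDS (meets Singleton bound).


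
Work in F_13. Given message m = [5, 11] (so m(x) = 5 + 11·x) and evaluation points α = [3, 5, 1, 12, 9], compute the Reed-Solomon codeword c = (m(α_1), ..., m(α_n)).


c = [12, 8, 3, 7, 0]

Message polynomial: m(x) = 5 + 11·x (mod 13).
For each evaluation point α_i, compute m(α_i) mod 13:
  α_1 = 3: Horner steps 11 → 12, so m(3) = 12.
  α_2 = 5: Horner steps 11 → 8, so m(5) = 8.
  α_3 = 1: Horner steps 11 → 3, so m(1) = 3.
  α_4 = 12: Horner steps 11 → 7, so m(12) = 7.
  α_5 = 9: Horner steps 11 → 0, so m(9) = 0.
Codeword c = [12, 8, 3, 7, 0] ∈ F_13^5.


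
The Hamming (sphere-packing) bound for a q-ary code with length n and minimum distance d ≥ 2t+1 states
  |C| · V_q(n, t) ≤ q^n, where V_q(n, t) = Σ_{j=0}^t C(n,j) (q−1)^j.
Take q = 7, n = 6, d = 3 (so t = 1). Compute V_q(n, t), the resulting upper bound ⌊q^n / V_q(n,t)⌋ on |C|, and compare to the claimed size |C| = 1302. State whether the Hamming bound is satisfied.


V_q(n, t) = 37, q^n = 117649, Hamming bound = 3179, |C| = 1302 ≤ bound (satisfied).

Step 1: Compute V_q(n, t) = Σ_{j=0}^1 C(n, j) (q−1)^j.
  j = 0: C(6,0)·(6)^0 = 1·1 = 1.
  j = 1: C(6,1)·(6)^1 = 6·6 = 36.
  V_q(n, t) = 1 + 36 = 37.
Step 2: q^n = 7^6 = 117649.
Step 3: Hamming bound ⌊q^n / V_q(n,t)⌋ = ⌊117649/37⌋ = 3179.
Step 4: Compare |C| = 1302 to 3179: satisfied.
The claimed |C| lies below the Hamming bound.


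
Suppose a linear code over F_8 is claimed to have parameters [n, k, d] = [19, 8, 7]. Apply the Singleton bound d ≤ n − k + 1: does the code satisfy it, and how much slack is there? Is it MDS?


Singleton RHS = n − k + 1 = 12, slack = 5, bound satisfied, not MDS.

Singleton bound: d ≤ n − k + 1.
Here n = 19, k = 8, so n − k + 1 = 12.
Given d = 7, check d ≤ 12: YES.
Slack = (n − k + 1) − d = 5.
The code is NOT MDS (slack = 5 > 0).
Description: the claimed parameters are [19, 8, 7]_8; such a code would be non-MDS.


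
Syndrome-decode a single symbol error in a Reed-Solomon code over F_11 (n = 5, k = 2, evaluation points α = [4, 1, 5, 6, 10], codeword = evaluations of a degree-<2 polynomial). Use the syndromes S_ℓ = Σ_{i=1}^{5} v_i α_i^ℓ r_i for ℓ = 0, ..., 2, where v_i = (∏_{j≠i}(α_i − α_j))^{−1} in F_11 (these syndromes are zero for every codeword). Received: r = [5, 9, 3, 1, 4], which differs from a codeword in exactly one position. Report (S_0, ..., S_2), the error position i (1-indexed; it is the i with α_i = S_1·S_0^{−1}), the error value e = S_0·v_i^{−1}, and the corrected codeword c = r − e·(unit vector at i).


S = (9, 9, 9), error at position 2, error magnitude e = 9, c = [5, 0, 3, 1, 4].

Step 1: column multipliers v_i = (∏_{j≠i}(α_i − α_j))^{−1} mod 11.
  i = 1 (α = 4): (4−1)(4−5)(4−6)(4−10) = 3·(−1)·(−2)·(−6) = −36 ≡ 8, so v_1 = 8^{−1} = 7 (mod 11).
  i = 2 (α = 1): (1−4)(1−5)(1−6)(1−10) = (−3)·(−4)·(−5)·(−9) = 540 ≡ 1, so v_2 = 1^{−1} = 1 (mod 11).
  i = 3 (α = 5): (5−4)(5−1)(5−6)(5−10) = 1·4·(−1)·(−5) = 20 ≡ 9, so v_3 = 9^{−1} = 5 (mod 11).
  i = 4 (α = 6): (6−4)(6−1)(6−5)(6−10) = 2·5·1·(−4) = −40 ≡ 4, so v_4 = 4^{−1} = 3 (mod 11).
  i = 5 (α = 10): (10−4)(10−1)(10−5)(10−6) = 6·9·5·4 = 1080 ≡ 2, so v_5 = 2^{−1} = 6 (mod 11).
  v = [7, 1, 5, 3, 6].
Step 2: syndromes of r = [5, 9, 3, 1, 4] (all sums mod 11).
  S_0 = Σ v_i r_i = 7·5 + 1·9 + 5·3 + 3·1 + 6·4 = 86 ≡ 9.
  S_1 = Σ v_i α_i r_i = 7·4·5 + 1·1·9 + 5·5·3 + 3·6·1 + 6·10·4 = 482 ≡ 9.
  α_i^2 mod 11 = [5, 1, 3, 3, 1].
  S_2 = Σ v_i α_i^2 r_i = 7·5·5 + 1·1·9 + 5·3·3 + 3·3·1 + 6·1·4 = 262 ≡ 9.
  S = (9, 9, 9) ≠ 0, so r is not a codeword (an error is present).
Step 3: locate the error. For a single error e at position i, S_ℓ = v_i·e·α_i^ℓ, so α_err = S_1/S_0.
  S_0^{−1} = 9^{−1} = 5 (mod 11), so α_err = 9·5 = 45 ≡ 1 = α_2. Error position i = 2.
  Consistency check: S_2/S_1 = 9·5 = 45 ≡ 1 = α_err ✓ (single-error assumption holds).
Step 4: error magnitude e = S_0/v_2 = S_0·∏_{j≠2}(α_2 − α_j) = 9·1 = 9 ≡ 9 (mod 11).
Step 5: correct position 2: c_2 = r_2 − e = 9 − 9 ≡ 0 (mod 11). Hence c = [5, 0, 3, 1, 4].
  Check: interpolating c through the α_i gives m(x) = 2 + 9·x (degree < 2) with m(α_i) = c_i for every i, so c is indeed a codeword.


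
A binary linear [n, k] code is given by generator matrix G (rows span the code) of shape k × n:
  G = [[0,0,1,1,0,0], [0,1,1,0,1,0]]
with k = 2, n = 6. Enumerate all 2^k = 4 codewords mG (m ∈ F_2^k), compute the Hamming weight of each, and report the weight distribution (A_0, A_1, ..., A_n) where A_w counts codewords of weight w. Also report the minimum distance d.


Weight distribution: A_0 = 1, A_2 = 1, A_3 = 2. Minimum distance d = 2.

Enumerate all 2^2 = 4 messages m ∈ F_2^2.
For each, compute codeword c = mG in F_2^6, then tally its weight.
  m = 00 → c = 000000, weight = 0.
  m = 10 → c = 001100, weight = 2.
  m = 01 → c = 011010, weight = 3.
  m = 11 → c = 010110, weight = 3.
Tally weights:
  weight 0: 1 codewords.
  weight 2: 1 codewords.
  weight 3: 2 codewords.
Minimum distance d = smallest w > 0 with A_w > 0 = 2.
Sanity: Σ A_w = 4 = 2^2 = 4 ✓.


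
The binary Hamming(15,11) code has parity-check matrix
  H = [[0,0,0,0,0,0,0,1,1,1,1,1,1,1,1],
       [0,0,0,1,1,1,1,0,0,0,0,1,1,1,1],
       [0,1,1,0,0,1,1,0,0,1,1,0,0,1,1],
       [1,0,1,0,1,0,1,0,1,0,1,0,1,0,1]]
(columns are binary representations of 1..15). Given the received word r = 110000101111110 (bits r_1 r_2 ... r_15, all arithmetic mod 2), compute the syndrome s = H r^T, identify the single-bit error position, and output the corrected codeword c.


s = (0, 0, 1, 1)^T, error position = 3, corrected codeword c = 111000101111110

Compute s = H r^T mod 2 one row at a time:
  s_1 = 0 + 1 + 1 + 1 + 1 + 1 + 1 + 0 = 6 ≡ 0 (mod 2).
  s_2 = 0 + 0 + 0 + 1 + 1 + 1 + 1 + 0 = 4 ≡ 0 (mod 2).
  s_3 = 1 + 0 + 0 + 1 + 1 + 1 + 1 + 0 = 5 ≡ 1 (mod 2).
  s_4 = 1 + 0 + 0 + 1 + 1 + 1 + 1 + 0 = 5 ≡ 1 (mod 2).
s = (0, 0, 1, 1)^T — this equals column 3 of H (binary 0011), so error is at position 3.
Correct: flip bit 3 of r = 110000101111110 to get c = 111000101111110.


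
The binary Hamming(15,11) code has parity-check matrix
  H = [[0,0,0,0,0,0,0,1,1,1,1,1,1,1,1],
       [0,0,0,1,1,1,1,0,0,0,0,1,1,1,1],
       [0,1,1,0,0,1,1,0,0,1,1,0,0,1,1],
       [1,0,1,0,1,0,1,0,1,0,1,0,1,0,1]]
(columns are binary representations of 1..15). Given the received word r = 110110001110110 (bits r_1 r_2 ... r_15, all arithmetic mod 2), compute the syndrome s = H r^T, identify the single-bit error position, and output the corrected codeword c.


s = (1, 0, 0, 1)^T, error position = 9, corrected codeword c = 110110000110110

Compute s = H r^T mod 2 one row at a time:
  s_1 = 0 + 1 + 1 + 1 + 0 + 1 + 1 + 0 = 5 ≡ 1 (mod 2).
  s_2 = 1 + 1 + 0 + 0 + 0 + 1 + 1 + 0 = 4 ≡ 0 (mod 2).
  s_3 = 1 + 0 + 0 + 0 + 1 + 1 + 1 + 0 = 4 ≡ 0 (mod 2).
  s_4 = 1 + 0 + 1 + 0 + 1 + 1 + 1 + 0 = 5 ≡ 1 (mod 2).
s = (1, 0, 0, 1)^T — this equals column 9 of H (binary 1001), so error is at position 9.
Correct: flip bit 9 of r = 110110001110110 to get c = 110110000110110.


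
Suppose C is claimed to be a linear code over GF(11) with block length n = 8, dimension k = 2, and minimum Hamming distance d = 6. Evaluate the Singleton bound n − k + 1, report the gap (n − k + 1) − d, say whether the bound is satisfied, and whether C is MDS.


Singleton RHS = n − k + 1 = 7, slack = 1, bound satisfied, not MDS.

Singleton bound: d ≤ n − k + 1.
Here n = 8, k = 2, so n − k + 1 = 7.
Given d = 6, check d ≤ 7: YES.
Slack = (n − k + 1) − d = 1.
The code is NOT MDS (slack = 1 > 0).
Description: the claimed parameters are [8, 2, 6]_11; such a code would be non-MDS.


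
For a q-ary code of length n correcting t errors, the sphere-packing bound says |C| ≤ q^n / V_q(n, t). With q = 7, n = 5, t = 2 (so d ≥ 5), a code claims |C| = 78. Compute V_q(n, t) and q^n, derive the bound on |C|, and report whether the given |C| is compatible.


V_q(n, t) = 391, q^n = 16807, Hamming bound = 42, |C| = 78 > bound (violated).

Step 1: Compute V_q(n, t) = Σ_{j=0}^2 C(n, j) (q−1)^j.
  j = 0: C(5,0)·(6)^0 = 1·1 = 1.
  j = 1: C(5,1)·(6)^1 = 5·6 = 30.
  j = 2: C(5,2)·(6)^2 = 10·36 = 360.
  V_q(n, t) = 1 + 30 + 360 = 391.
Step 2: q^n = 7^5 = 16807.
Step 3: Hamming bound ⌊q^n / V_q(n,t)⌋ = ⌊16807/391⌋ = 42.
Step 4: Compare |C| = 78 to 42: violated.
The claimed |C| lies above the Hamming bound, so no 7-ary code of length 5 with d ≥ 5 can have 78 codewords.


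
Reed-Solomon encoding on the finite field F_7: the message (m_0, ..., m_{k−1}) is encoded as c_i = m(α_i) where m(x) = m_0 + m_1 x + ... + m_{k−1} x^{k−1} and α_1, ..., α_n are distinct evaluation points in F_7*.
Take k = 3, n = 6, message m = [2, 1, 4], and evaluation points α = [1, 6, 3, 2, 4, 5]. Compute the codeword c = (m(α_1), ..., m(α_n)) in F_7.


c = [0, 5, 6, 6, 0, 2]

Message polynomial: m(x) = 2 + 1·x + 4·x^2 (mod 7).
For each evaluation point α_i, compute m(α_i) mod 7:
  α_1 = 1: Horner steps 4 → 5 → 0, so m(1) = 0.
  α_2 = 6: Horner steps 4 → 4 → 5, so m(6) = 5.
  α_3 = 3: Horner steps 4 → 6 → 6, so m(3) = 6.
  α_4 = 2: Horner steps 4 → 2 → 6, so m(2) = 6.
  α_5 = 4: Horner steps 4 → 3 → 0, so m(4) = 0.
  α_6 = 5: Horner steps 4 → 0 → 2, so m(5) = 2.
Codeword c = [0, 5, 6, 6, 0, 2] ∈ F_7^6.


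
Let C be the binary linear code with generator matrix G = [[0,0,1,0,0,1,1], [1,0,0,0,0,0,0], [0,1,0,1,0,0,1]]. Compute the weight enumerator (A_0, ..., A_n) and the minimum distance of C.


Weight distribution: A_0 = 1, A_1 = 1, A_3 = 2, A_4 = 3, A_5 = 1. Minimum distance d = 1.

Enumerate all 2^3 = 8 messages m ∈ F_2^3.
For each, compute codeword c = mG in F_2^7, then tally its weight.
  m = 000 → c = 0000000, weight = 0.
  m = 100 → c = 0010011, weight = 3.
  m = 010 → c = 1000000, weight = 1.
  m = 110 → c = 1010011, weight = 4.
  m = 001 → c = 0101001, weight = 3.
  m = 101 → c = 0111010, weight = 4.
  m = 011 → c = 1101001, weight = 4.
  m = 111 → c = 1111010, weight = 5.
Tally weights:
  weight 0: 1 codewords.
  weight 1: 1 codewords.
  weight 3: 2 codewords.
  weight 4: 3 codewords.
  weight 5: 1 codewords.
Minimum distance d = smallest w > 0 with A_w > 0 = 1.
Sanity: Σ A_w = 8 = 2^3 = 8 ✓.


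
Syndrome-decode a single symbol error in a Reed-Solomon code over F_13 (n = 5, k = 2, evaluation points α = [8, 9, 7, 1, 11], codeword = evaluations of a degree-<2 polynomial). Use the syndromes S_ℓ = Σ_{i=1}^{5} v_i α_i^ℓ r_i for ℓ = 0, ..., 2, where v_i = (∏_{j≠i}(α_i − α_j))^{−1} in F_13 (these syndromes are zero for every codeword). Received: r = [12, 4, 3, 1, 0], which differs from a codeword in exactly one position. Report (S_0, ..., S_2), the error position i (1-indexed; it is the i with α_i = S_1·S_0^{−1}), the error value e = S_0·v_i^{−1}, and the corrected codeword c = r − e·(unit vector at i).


S = (5, 6, 2), error at position 2, error magnitude e = 9, c = [12, 8, 3, 1, 0].

Step 1: column multipliers v_i = (∏_{j≠i}(α_i − α_j))^{−1} mod 13.
  i = 1 (α = 8): (8−9)(8−7)(8−1)(8−11) = (−1)·1·7·(−3) = 21 ≡ 8, so v_1 = 8^{−1} = 5 (mod 13).
  i = 2 (α = 9): (9−8)(9−7)(9−1)(9−11) = 1·2·8·(−2) = −32 ≡ 7, so v_2 = 7^{−1} = 2 (mod 13).
  i = 3 (α = 7): (7−8)(7−9)(7−1)(7−11) = (−1)·(−2)·6·(−4) = −48 ≡ 4, so v_3 = 4^{−1} = 10 (mod 13).
  i = 4 (α = 1): (1−8)(1−9)(1−7)(1−11) = (−7)·(−8)·(−6)·(−10) = 3360 ≡ 6, so v_4 = 6^{−1} = 11 (mod 13).
  i = 5 (α = 11): (11−8)(11−9)(11−7)(11−1) = 3·2·4·10 = 240 ≡ 6, so v_5 = 6^{−1} = 11 (mod 13).
  v = [5, 2, 10, 11, 11].
Step 2: syndromes of r = [12, 4, 3, 1, 0] (all sums mod 13).
  S_0 = Σ v_i r_i = 5·12 + 2·4 + 10·3 + 11·1 + 11·0 = 109 ≡ 5.
  S_1 = Σ v_i α_i r_i = 5·8·12 + 2·9·4 + 10·7·3 + 11·1·1 + 11·11·0 = 773 ≡ 6.
  α_i^2 mod 13 = [12, 3, 10, 1, 4].
  S_2 = Σ v_i α_i^2 r_i = 5·12·12 + 2·3·4 + 10·10·3 + 11·1·1 + 11·4·0 = 1055 ≡ 2.
  S = (5, 6, 2) ≠ 0, so r is not a codeword (an error is present).
Step 3: locate the error. For a single error e at position i, S_ℓ = v_i·e·α_i^ℓ, so α_err = S_1/S_0.
  S_0^{−1} = 5^{−1} = 8 (mod 13), so α_err = 6·8 = 48 ≡ 9 = α_2. Error position i = 2.
  Consistency check: S_2/S_1 = 2·11 = 22 ≡ 9 = α_err ✓ (single-error assumption holds).
Step 4: error magnitude e = S_0/v_2 = S_0·∏_{j≠2}(α_2 − α_j) = 5·7 = 35 ≡ 9 (mod 13).
Step 5: correct position 2: c_2 = r_2 − e = 4 − 9 ≡ 8 (mod 13). Hence c = [12, 8, 3, 1, 0].
  Check: interpolating c through the α_i gives m(x) = 5 + 9·x (degree < 2) with m(α_i) = c_i for every i, so c is indeed a codeword.


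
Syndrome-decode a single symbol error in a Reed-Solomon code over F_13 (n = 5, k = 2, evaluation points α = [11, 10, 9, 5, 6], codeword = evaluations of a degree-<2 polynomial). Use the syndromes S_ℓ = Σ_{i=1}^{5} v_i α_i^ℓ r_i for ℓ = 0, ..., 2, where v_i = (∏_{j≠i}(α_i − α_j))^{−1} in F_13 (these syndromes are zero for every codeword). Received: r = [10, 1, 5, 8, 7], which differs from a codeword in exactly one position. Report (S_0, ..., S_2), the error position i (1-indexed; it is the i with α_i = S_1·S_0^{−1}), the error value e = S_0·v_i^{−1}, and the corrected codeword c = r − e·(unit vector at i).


S = (11, 1, 6), error at position 5, error magnitude e = 3, c = [10, 1, 5, 8, 4].

Step 1: column multipliers v_i = (∏_{j≠i}(α_i − α_j))^{−1} mod 13.
  i = 1 (α = 11): (11−10)(11−9)(11−5)(11−6) = 1·2·6·5 = 60 ≡ 8, so v_1 = 8^{−1} = 5 (mod 13).
  i = 2 (α = 10): (10−11)(10−9)(10−5)(10−6) = (−1)·1·5·4 = −20 ≡ 6, so v_2 = 6^{−1} = 11 (mod 13).
  i = 3 (α = 9): (9−11)(9−10)(9−5)(9−6) = (−2)·(−1)·4·3 = 24 ≡ 11, so v_3 = 11^{−1} = 6 (mod 13).
  i = 4 (α = 5): (5−11)(5−10)(5−9)(5−6) = (−6)·(−5)·(−4)·(−1) = 120 ≡ 3, so v_4 = 3^{−1} = 9 (mod 13).
  i = 5 (α = 6): (6−11)(6−10)(6−9)(6−5) = (−5)·(−4)·(−3)·1 = −60 ≡ 5, so v_5 = 5^{−1} = 8 (mod 13).
  v = [5, 11, 6, 9, 8].
Step 2: syndromes of r = [10, 1, 5, 8, 7] (all sums mod 13).
  S_0 = Σ v_i r_i = 5·10 + 11·1 + 6·5 + 9·8 + 8·7 = 219 ≡ 11.
  S_1 = Σ v_i α_i r_i = 5·11·10 + 11·10·1 + 6·9·5 + 9·5·8 + 8·6·7 = 1626 ≡ 1.
  α_i^2 mod 13 = [4, 9, 3, 12, 10].
  S_2 = Σ v_i α_i^2 r_i = 5·4·10 + 11·9·1 + 6·3·5 + 9·12·8 + 8·10·7 = 1813 ≡ 6.
  S = (11, 1, 6) ≠ 0, so r is not a codeword (an error is present).
Step 3: locate the error. For a single error e at position i, S_ℓ = v_i·e·α_i^ℓ, so α_err = S_1/S_0.
  S_0^{−1} = 11^{−1} = 6 (mod 13), so α_err = 1·6 = 6 ≡ 6 = α_5. Error position i = 5.
  Consistency check: S_2/S_1 = 6·1 = 6 ≡ 6 = α_err ✓ (single-error assumption holds).
Step 4: error magnitude e = S_0/v_5 = S_0·∏_{j≠5}(α_5 − α_j) = 11·5 = 55 ≡ 3 (mod 13).
Step 5: correct position 5: c_5 = r_5 − e = 7 − 3 ≡ 4 (mod 13). Hence c = [10, 1, 5, 8, 4].
  Check: interpolating c through the α_i gives m(x) = 2 + 9·x (degree < 2) with m(α_i) = c_i for every i, so c is indeed a codeword.
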